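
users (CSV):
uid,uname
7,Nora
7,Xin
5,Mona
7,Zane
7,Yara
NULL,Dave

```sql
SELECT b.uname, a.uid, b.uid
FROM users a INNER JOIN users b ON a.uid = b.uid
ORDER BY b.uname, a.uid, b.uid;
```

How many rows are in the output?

17

INNER JOIN keeps only pairs where the ON condition holds.
Matching on a.uid = b.uid. A NULL in a compared column never satisfies the condition.
Matched pairs: 17.
Total: 17 rows.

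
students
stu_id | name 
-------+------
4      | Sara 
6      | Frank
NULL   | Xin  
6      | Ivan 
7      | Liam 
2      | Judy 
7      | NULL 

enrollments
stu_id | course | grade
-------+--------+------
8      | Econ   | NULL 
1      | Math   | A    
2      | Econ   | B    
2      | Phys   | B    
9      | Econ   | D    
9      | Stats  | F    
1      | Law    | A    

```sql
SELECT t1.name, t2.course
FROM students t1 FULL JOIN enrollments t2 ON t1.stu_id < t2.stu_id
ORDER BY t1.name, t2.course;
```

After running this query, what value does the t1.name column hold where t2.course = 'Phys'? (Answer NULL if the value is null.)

NULL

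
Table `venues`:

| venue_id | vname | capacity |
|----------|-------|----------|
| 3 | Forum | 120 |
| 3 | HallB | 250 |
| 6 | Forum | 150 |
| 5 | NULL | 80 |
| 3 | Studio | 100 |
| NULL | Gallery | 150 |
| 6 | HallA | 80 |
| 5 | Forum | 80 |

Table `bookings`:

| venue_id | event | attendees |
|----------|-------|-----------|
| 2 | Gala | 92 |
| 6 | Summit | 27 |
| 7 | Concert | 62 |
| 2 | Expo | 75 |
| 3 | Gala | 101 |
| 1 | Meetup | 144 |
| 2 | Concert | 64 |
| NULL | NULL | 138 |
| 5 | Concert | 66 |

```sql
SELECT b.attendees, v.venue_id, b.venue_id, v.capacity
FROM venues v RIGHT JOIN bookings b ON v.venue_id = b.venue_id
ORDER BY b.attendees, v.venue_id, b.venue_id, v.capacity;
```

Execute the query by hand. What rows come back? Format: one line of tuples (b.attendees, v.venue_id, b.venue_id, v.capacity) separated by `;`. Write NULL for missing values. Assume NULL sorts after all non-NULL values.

(27, 6, 6, 80); (27, 6, 6, 150); (62, NULL, 7, NULL); (64, NULL, 2, NULL); (66, 5, 5, 80); (66, 5, 5, 80); (75, NULL, 2, NULL); (92, NULL, 2, NULL); (101, 3, 3, 100); (101, 3, 3, 120); (101, 3, 3, 250); (138, NULL, NULL, NULL); (144, NULL, 1, NULL)

RIGHT JOIN keeps every row from `bookings`; unmatched rows get NULL for `venues`'s columns.
Matching on v.venue_id = b.venue_id. A NULL in a compared column never satisfies the condition.
Matched pairs: 7; unmatched b rows kept: 6.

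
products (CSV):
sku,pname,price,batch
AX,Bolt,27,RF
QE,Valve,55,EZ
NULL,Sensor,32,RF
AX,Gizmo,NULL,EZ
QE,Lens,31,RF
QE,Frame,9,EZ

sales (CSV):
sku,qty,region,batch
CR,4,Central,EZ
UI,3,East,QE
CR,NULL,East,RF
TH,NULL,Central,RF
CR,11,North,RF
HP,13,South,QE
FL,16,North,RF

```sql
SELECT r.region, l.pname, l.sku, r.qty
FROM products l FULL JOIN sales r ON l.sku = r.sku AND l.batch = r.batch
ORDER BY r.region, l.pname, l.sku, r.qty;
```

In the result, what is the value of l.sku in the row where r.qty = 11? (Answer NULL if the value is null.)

NULL

FULL OUTER JOIN keeps every row from both sides; unmatched rows get NULL for the other side's columns.
Matching on l.sku = r.sku AND l.batch = r.batch. A NULL in a compared column never satisfies the condition.
- l[0] sku=AX, batch=RF → no match; kept with NULLs on the r side.
- l[1] sku=QE, batch=EZ → no match; kept with NULLs on the r side.
- l[2] sku=NULL, batch=RF → no match; kept with NULLs on the r side.
- l[3] sku=AX, batch=EZ → no match; kept with NULLs on the r side.
- l[4] sku=QE, batch=RF → no match; kept with NULLs on the r side.
- l[5] sku=QE, batch=EZ → no match; kept with NULLs on the r side.
- 7 row(s) from r found no l partner → padded with NULL.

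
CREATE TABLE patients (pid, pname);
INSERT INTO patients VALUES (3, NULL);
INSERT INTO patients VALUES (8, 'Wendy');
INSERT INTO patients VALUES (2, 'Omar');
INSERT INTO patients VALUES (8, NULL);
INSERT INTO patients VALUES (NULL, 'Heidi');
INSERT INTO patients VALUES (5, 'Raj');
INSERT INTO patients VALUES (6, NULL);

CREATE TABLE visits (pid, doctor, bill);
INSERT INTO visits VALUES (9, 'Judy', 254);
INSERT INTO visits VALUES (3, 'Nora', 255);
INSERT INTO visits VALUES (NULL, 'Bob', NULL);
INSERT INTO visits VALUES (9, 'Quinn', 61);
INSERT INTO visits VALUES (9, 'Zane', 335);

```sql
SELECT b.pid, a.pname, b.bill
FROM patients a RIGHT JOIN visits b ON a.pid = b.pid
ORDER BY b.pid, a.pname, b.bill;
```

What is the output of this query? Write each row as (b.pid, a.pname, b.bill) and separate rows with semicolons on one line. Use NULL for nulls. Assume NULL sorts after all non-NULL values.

(3, NULL, 255); (9, NULL, 61); (9, NULL, 254); (9, NULL, 335); (NULL, NULL, NULL)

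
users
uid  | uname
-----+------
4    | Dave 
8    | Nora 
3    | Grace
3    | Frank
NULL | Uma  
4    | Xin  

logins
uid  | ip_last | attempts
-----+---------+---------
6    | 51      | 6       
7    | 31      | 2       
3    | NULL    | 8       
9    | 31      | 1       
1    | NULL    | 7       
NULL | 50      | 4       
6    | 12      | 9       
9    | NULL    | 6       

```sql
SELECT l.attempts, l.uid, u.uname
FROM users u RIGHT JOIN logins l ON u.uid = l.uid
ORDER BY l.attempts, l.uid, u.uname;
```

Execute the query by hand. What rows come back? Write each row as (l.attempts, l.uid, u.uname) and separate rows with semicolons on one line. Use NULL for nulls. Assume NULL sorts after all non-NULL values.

(1, 9, NULL); (2, 7, NULL); (4, NULL, NULL); (6, 6, NULL); (6, 9, NULL); (7, 1, NULL); (8, 3, Frank); (8, 3, Grace); (9, 6, NULL)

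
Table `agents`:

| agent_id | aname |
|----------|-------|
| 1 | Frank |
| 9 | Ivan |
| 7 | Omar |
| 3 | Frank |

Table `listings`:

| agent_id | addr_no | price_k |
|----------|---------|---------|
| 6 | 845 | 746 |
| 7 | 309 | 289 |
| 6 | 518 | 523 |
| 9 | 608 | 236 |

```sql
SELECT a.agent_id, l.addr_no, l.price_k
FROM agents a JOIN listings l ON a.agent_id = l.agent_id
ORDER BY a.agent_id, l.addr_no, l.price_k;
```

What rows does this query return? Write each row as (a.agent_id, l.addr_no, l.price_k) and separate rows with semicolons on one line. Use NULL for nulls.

INNER JOIN keeps only pairs where the ON condition holds.
Matching on a.agent_id = l.agent_id.
Matched pairs: 2.

(7, 309, 289); (9, 608, 236)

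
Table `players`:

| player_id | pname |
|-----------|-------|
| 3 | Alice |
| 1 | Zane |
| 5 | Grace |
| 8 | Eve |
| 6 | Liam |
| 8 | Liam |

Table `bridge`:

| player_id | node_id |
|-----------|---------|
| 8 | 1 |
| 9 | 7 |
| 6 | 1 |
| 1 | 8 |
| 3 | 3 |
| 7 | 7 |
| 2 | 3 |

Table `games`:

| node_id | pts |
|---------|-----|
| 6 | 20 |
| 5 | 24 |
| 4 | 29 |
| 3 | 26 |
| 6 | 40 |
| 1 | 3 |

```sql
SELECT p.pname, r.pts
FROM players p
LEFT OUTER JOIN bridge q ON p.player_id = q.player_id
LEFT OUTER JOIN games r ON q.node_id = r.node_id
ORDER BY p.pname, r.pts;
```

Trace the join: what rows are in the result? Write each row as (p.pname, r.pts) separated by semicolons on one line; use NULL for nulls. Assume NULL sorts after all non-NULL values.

Evaluate left to right. First `players p LEFT JOIN bridge q` on player_id: 6 row(s).
Then LEFT JOIN `games r` on node_id: each of those 6 rows is kept; rows whose q.node_id has no match in r get NULL for r's columns.

(Alice, 26); (Eve, 3); (Grace, NULL); (Liam, 3); (Liam, 3); (Zane, NULL)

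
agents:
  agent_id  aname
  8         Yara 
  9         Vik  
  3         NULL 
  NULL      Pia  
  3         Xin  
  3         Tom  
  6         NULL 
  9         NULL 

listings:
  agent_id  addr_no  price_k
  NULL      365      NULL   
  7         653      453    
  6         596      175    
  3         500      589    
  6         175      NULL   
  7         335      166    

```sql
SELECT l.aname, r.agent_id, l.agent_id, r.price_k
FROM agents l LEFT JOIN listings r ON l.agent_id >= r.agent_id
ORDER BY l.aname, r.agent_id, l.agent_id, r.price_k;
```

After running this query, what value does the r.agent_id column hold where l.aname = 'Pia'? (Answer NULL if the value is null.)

LEFT JOIN keeps every row from `agents`; unmatched rows get NULL for `listings`'s columns.
Matching on l.agent_id >= r.agent_id. A NULL in a compared column never satisfies the condition.
- l[0] agent_id=8 → 5 match(es) in r → 5 row(s).
- l[1] agent_id=9 → 5 match(es) in r → 5 row(s).
- l[2] agent_id=3 → 1 match(es) in r → 1 row(s).
- l[3] agent_id=NULL → no match; kept with NULLs on the r side.
- l[4] agent_id=3 → 1 match(es) in r → 1 row(s).
- l[5] agent_id=3 → 1 match(es) in r → 1 row(s).
- l[6] agent_id=6 → 3 match(es) in r → 3 row(s).
- l[7] agent_id=9 → 5 match(es) in r → 5 row(s).

NULL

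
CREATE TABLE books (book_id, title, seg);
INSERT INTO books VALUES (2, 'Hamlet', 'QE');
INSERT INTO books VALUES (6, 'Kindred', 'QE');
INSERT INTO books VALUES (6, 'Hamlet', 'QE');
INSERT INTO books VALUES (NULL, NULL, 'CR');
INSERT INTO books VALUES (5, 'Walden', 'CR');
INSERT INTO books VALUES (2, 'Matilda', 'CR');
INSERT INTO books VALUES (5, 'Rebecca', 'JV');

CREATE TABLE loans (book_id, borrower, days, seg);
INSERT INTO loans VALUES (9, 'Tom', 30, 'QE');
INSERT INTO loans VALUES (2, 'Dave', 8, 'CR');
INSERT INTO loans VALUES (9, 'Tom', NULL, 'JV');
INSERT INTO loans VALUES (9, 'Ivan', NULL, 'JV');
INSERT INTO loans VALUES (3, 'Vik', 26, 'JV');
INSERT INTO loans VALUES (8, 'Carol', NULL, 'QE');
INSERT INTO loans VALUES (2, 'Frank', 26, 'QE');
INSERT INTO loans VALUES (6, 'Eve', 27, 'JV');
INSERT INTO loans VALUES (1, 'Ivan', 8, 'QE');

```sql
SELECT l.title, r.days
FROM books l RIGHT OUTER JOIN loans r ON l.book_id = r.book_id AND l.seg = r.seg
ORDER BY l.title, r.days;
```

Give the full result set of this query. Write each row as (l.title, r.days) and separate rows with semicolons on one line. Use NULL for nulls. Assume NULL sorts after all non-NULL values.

RIGHT JOIN keeps every row from `loans`; unmatched rows get NULL for `books`'s columns.
Matching on l.book_id = r.book_id AND l.seg = r.seg. A NULL in a compared column never satisfies the condition.
- l row (book_id=2, seg=QE): matches 1 r row(s) → 1 output row(s).
- l row (book_id=6, seg=QE): no match.
- l row (book_id=6, seg=QE): no match.
- l row (book_id=NULL, seg=CR): no match.
- l row (book_id=5, seg=CR): no match.
- l row (book_id=2, seg=CR): matches 1 r row(s) → 1 output row(s).
- l row (book_id=5, seg=JV): no match.
- 7 r row(s) had no l match → kept, l columns NULL.
After projecting and ordering:
l.title | r.days
Hamlet | 26
Matilda | 8
NULL | 8
NULL | 26
NULL | 27
NULL | 30
NULL | NULL
NULL | NULL
NULL | NULL

(Hamlet, 26); (Matilda, 8); (NULL, 8); (NULL, 26); (NULL, 27); (NULL, 30); (NULL, NULL); (NULL, NULL); (NULL, NULL)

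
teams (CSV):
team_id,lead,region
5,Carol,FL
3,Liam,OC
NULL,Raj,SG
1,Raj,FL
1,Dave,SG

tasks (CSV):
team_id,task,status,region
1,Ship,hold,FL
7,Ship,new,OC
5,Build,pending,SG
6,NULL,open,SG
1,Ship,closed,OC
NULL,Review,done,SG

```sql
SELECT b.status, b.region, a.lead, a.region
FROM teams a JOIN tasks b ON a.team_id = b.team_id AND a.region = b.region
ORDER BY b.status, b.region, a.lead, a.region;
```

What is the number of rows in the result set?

1

INNER JOIN keeps only pairs where the ON condition holds.
Matching on a.team_id = b.team_id AND a.region = b.region. A NULL in a compared column never satisfies the condition.
- a row (team_id=5, region=FL): no match → dropped.
- a row (team_id=3, region=OC): no match → dropped.
- a row (team_id=NULL, region=SG): no match → dropped.
- a row (team_id=1, region=FL): matches 1 b row(s) → 1 output row(s).
- a row (team_id=1, region=SG): no match → dropped.
Total: 1 rows.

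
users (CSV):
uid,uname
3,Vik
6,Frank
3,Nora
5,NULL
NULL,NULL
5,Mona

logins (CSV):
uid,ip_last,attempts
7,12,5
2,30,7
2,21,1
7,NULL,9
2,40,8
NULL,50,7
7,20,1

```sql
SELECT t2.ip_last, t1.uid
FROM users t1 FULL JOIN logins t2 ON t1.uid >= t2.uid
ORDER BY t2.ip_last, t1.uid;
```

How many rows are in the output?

FULL OUTER JOIN keeps every row from both sides; unmatched rows get NULL for the other side's columns.
Matching on t1.uid >= t2.uid. A NULL in a compared column never satisfies the condition.
- t1 (uid=3) pairs with 3 row(s) of t2.
- t1 (uid=6) pairs with 3 row(s) of t2.
- t1 (uid=3) pairs with 3 row(s) of t2.
- t1 (uid=5) pairs with 3 row(s) of t2.
- t1 (uid=NULL) has no partner → padded with NULL.
- t1 (uid=5) pairs with 3 row(s) of t2.
- 4 row(s) from t2 found no t1 partner → padded with NULL.
Total: 15 matched + 5 padded = 20 rows.

20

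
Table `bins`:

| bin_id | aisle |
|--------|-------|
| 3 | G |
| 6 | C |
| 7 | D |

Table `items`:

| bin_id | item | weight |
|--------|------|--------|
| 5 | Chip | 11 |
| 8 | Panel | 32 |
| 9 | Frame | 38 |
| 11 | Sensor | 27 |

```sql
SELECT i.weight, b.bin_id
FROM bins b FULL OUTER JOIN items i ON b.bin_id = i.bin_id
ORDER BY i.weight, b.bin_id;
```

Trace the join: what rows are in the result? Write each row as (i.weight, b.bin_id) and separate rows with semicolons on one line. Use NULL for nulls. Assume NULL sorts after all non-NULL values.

(11, NULL); (27, NULL); (32, NULL); (38, NULL); (NULL, 3); (NULL, 6); (NULL, 7)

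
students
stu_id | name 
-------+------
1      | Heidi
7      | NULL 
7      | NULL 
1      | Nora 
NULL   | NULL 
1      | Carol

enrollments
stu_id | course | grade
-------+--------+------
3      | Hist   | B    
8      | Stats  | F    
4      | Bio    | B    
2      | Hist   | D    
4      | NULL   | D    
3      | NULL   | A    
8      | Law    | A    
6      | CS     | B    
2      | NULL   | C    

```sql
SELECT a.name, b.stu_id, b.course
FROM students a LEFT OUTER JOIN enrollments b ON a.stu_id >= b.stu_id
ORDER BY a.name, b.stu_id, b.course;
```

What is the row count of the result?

LEFT JOIN keeps every row from `students`; unmatched rows get NULL for `enrollments`'s columns.
Matching on a.stu_id >= b.stu_id. A NULL in a compared column never satisfies the condition.
Matched pairs: 14; unmatched a rows kept: 4.
Total: 14 matched + 4 padded = 18 rows.

18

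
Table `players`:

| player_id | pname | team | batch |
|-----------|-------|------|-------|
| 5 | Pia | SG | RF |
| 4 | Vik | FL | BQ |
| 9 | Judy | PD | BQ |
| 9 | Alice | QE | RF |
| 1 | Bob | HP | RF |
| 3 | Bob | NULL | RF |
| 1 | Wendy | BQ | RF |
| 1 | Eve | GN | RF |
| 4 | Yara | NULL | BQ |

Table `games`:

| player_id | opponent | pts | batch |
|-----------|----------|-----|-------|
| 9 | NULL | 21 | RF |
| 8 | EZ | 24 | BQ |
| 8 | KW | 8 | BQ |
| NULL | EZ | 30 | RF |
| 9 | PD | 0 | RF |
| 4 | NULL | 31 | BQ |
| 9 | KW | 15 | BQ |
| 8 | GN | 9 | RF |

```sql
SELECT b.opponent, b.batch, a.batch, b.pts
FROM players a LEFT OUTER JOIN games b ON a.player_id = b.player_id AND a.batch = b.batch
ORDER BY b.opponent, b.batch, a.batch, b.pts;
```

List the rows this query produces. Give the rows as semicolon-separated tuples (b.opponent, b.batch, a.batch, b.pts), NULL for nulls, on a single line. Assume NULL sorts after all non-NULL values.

LEFT JOIN keeps every row from `players`; unmatched rows get NULL for `games`'s columns.
Matching on a.player_id = b.player_id AND a.batch = b.batch. A NULL in a compared column never satisfies the condition.
- a row (player_id=5, batch=RF): no match → kept, b columns NULL.
- a row (player_id=4, batch=BQ): matches 1 b row(s) → 1 output row(s).
- a row (player_id=9, batch=BQ): matches 1 b row(s) → 1 output row(s).
- a row (player_id=9, batch=RF): matches 2 b row(s) → 2 output row(s).
- a row (player_id=1, batch=RF): no match → kept, b columns NULL.
- a row (player_id=3, batch=RF): no match → kept, b columns NULL.
- a row (player_id=1, batch=RF): no match → kept, b columns NULL.
- a row (player_id=1, batch=RF): no match → kept, b columns NULL.
- a row (player_id=4, batch=BQ): matches 1 b row(s) → 1 output row(s).
After projecting and ordering:
b.opponent | b.batch | a.batch | b.pts
KW | BQ | BQ | 15
PD | RF | RF | 0
NULL | BQ | BQ | 31
NULL | BQ | BQ | 31
NULL | RF | RF | 21
NULL | NULL | RF | NULL
NULL | NULL | RF | NULL
NULL | NULL | RF | NULL
NULL | NULL | RF | NULL
NULL | NULL | RF | NULL

(KW, BQ, BQ, 15); (PD, RF, RF, 0); (NULL, BQ, BQ, 31); (NULL, BQ, BQ, 31); (NULL, RF, RF, 21); (NULL, NULL, RF, NULL); (NULL, NULL, RF, NULL); (NULL, NULL, RF, NULL); (NULL, NULL, RF, NULL); (NULL, NULL, RF, NULL)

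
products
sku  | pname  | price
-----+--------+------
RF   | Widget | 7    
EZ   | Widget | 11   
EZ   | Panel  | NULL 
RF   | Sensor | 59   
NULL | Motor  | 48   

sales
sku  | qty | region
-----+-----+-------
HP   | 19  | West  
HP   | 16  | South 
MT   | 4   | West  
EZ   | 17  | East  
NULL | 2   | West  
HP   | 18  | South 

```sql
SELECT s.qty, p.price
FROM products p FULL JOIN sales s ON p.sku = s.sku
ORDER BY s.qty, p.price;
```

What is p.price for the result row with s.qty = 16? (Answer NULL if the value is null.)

FULL OUTER JOIN keeps every row from both sides; unmatched rows get NULL for the other side's columns.
Matching on p.sku = s.sku. A NULL in a compared column never satisfies the condition.
Matched pairs: 2; unmatched p rows kept: 3; unmatched s rows kept: 5.

NULL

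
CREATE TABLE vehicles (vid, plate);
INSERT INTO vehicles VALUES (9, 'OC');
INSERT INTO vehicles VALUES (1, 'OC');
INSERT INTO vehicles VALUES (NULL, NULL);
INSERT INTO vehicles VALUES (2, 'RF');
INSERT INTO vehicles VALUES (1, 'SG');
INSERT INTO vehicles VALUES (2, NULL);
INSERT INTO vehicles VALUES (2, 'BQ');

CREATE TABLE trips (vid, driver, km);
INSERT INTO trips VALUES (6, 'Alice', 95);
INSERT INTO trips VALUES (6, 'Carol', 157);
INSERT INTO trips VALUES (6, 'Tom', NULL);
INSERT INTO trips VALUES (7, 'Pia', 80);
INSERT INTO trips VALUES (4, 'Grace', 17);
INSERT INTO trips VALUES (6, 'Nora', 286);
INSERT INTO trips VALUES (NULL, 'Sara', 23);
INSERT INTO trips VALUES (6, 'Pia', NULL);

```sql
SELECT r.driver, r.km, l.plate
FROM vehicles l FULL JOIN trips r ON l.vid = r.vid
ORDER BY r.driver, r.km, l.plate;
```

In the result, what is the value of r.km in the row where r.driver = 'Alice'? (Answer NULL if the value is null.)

95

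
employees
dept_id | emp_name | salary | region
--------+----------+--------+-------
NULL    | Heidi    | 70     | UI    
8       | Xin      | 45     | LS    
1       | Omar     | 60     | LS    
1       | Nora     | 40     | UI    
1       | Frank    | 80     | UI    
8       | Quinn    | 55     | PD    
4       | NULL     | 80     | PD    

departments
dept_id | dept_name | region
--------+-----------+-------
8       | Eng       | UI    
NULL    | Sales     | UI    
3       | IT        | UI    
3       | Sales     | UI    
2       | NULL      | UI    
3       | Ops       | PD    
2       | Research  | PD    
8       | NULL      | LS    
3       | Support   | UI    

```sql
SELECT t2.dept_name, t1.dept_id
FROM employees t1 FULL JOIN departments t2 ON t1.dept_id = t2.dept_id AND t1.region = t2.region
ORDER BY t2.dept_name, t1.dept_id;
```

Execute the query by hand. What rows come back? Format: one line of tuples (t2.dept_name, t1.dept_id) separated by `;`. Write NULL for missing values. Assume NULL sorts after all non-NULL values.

(Eng, NULL); (IT, NULL); (Ops, NULL); (Research, NULL); (Sales, NULL); (Sales, NULL); (Support, NULL); (NULL, 1); (NULL, 1); (NULL, 1); (NULL, 4); (NULL, 8); (NULL, 8); (NULL, NULL); (NULL, NULL)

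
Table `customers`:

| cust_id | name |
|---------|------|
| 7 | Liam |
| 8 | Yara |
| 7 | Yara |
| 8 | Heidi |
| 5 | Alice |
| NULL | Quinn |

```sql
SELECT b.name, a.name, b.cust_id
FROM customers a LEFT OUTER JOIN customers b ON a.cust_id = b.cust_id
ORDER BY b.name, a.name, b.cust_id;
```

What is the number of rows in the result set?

LEFT JOIN keeps every row from `customers a`; unmatched rows get NULL for `customers b`'s columns.
Matching on a.cust_id = b.cust_id. A NULL in a compared column never satisfies the condition.
- cust_id=7: 2 matching b row(s), so 2 row(s) emitted.
- cust_id=8: 2 matching b row(s), so 2 row(s) emitted.
- cust_id=7: 2 matching b row(s), so 2 row(s) emitted.
- cust_id=8: 2 matching b row(s), so 2 row(s) emitted.
- cust_id=5: 1 matching b row(s), so 1 row(s) emitted.
- cust_id=NULL: no b row matches, row kept with b columns NULL.
Total: 9 matched + 1 padded = 10 rows.

10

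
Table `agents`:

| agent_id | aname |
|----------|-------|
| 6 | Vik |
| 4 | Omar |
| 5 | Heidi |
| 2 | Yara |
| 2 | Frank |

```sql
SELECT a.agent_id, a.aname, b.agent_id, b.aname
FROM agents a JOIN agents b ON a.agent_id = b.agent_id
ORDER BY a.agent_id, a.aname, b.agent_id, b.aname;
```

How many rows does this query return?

7

INNER JOIN keeps only pairs where the ON condition holds.
Matching on a.agent_id = b.agent_id.
Matched pairs: 7.
Total: 7 rows.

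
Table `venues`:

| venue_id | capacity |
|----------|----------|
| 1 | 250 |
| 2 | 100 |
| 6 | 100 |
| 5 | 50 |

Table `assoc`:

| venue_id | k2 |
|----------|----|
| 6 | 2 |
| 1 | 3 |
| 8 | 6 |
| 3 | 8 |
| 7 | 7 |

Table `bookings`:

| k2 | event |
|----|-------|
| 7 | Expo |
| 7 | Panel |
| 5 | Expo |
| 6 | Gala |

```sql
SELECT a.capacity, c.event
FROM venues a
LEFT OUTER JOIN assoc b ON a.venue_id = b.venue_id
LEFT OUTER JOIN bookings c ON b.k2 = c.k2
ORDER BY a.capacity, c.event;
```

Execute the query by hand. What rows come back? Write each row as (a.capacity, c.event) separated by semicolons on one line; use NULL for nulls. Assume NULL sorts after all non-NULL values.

(50, NULL); (100, NULL); (100, NULL); (250, NULL)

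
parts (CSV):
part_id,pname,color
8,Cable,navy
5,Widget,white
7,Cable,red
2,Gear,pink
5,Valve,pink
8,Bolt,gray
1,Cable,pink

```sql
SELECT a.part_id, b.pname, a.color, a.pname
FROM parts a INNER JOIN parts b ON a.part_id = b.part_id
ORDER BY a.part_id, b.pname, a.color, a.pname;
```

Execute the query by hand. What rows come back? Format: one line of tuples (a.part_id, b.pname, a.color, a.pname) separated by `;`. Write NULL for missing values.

(1, Cable, pink, Cable); (2, Gear, pink, Gear); (5, Valve, pink, Valve); (5, Valve, white, Widget); (5, Widget, pink, Valve); (5, Widget, white, Widget); (7, Cable, red, Cable); (8, Bolt, gray, Bolt); (8, Bolt, navy, Cable); (8, Cable, gray, Bolt); (8, Cable, navy, Cable)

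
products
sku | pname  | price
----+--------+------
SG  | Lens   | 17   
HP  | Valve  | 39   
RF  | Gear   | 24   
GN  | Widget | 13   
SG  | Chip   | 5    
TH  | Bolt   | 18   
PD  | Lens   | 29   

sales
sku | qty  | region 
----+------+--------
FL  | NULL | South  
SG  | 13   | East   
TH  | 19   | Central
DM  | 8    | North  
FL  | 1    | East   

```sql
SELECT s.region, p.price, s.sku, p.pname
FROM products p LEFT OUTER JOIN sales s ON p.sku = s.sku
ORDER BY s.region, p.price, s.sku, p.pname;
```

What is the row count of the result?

7

LEFT JOIN keeps every row from `products`; unmatched rows get NULL for `sales`'s columns.
Matching on p.sku = s.sku.
- sku=SG: 1 matching s row(s), so 1 row(s) emitted.
- sku=HP: no s row matches, row kept with s columns NULL.
- sku=RF: no s row matches, row kept with s columns NULL.
- sku=GN: no s row matches, row kept with s columns NULL.
- sku=SG: 1 matching s row(s), so 1 row(s) emitted.
- sku=TH: 1 matching s row(s), so 1 row(s) emitted.
- sku=PD: no s row matches, row kept with s columns NULL.
Total: 3 matched + 4 padded = 7 rows.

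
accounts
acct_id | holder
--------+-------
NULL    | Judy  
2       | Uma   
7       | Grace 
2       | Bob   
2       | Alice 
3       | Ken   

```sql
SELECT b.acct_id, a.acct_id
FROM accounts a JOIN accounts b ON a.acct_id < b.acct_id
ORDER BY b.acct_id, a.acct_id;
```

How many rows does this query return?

7

INNER JOIN keeps only pairs where the ON condition holds.
Matching on a.acct_id < b.acct_id. A NULL in a compared column never satisfies the condition.
Matched pairs: 7.
Total: 7 rows.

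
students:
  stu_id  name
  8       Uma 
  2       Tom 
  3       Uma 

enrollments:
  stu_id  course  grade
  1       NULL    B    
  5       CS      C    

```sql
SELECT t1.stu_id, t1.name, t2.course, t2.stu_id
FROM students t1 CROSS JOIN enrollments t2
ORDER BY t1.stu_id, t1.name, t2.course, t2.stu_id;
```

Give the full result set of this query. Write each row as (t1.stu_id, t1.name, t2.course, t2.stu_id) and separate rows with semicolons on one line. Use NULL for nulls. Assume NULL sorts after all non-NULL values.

CROSS JOIN pairs every row of `students` with every row of `enrollments`: 3 × 2 = 6 rows.
After projecting and ordering:
t1.stu_id | t1.name | t2.course | t2.stu_id
2 | Tom | CS | 5
2 | Tom | NULL | 1
3 | Uma | CS | 5
3 | Uma | NULL | 1
8 | Uma | CS | 5
8 | Uma | NULL | 1

(2, Tom, CS, 5); (2, Tom, NULL, 1); (3, Uma, CS, 5); (3, Uma, NULL, 1); (8, Uma, CS, 5); (8, Uma, NULL, 1)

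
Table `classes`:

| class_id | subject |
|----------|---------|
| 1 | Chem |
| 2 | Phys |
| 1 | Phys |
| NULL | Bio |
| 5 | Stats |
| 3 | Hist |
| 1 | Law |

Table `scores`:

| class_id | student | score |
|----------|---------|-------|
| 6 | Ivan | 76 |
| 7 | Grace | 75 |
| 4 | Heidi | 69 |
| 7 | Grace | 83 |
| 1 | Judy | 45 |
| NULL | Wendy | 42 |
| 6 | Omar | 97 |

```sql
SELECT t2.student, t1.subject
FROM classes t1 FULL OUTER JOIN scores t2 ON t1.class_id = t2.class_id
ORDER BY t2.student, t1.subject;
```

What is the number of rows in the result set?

13

FULL OUTER JOIN keeps every row from both sides; unmatched rows get NULL for the other side's columns.
Matching on t1.class_id = t2.class_id. A NULL in a compared column never satisfies the condition.
- t1[0] class_id=1 → 1 match(es) in t2 → 1 row(s).
- t1[1] class_id=2 → no match; kept with NULLs on the t2 side.
- t1[2] class_id=1 → 1 match(es) in t2 → 1 row(s).
- t1[3] class_id=NULL → no match; kept with NULLs on the t2 side.
- t1[4] class_id=5 → no match; kept with NULLs on the t2 side.
- t1[5] class_id=3 → no match; kept with NULLs on the t2 side.
- t1[6] class_id=1 → 1 match(es) in t2 → 1 row(s).
- 6 t2 row(s) had no t1 match → kept, t1 columns NULL.
Total: 3 matched + 10 padded = 13 rows.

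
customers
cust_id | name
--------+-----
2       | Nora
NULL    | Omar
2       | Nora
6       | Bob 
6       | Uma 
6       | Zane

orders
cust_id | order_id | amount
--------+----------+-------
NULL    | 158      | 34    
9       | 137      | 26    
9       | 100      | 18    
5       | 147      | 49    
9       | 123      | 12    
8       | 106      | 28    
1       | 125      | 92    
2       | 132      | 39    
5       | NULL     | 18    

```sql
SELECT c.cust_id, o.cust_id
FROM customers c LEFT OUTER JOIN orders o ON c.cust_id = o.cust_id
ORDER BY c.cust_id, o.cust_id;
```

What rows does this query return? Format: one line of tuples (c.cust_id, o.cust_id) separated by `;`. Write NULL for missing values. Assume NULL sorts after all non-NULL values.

(2, 2); (2, 2); (6, NULL); (6, NULL); (6, NULL); (NULL, NULL)

LEFT JOIN keeps every row from `customers`; unmatched rows get NULL for `orders`'s columns.
Matching on c.cust_id = o.cust_id. A NULL in a compared column never satisfies the condition.
- c row (cust_id=2): matches 1 o row(s) → 1 output row(s).
- c row (cust_id=NULL): no match → kept, o columns NULL.
- c row (cust_id=2): matches 1 o row(s) → 1 output row(s).
- c row (cust_id=6): no match → kept, o columns NULL.
- c row (cust_id=6): no match → kept, o columns NULL.
- c row (cust_id=6): no match → kept, o columns NULL.
After projecting and ordering:
c.cust_id | o.cust_id
2 | 2
2 | 2
6 | NULL
6 | NULL
6 | NULL
NULL | NULL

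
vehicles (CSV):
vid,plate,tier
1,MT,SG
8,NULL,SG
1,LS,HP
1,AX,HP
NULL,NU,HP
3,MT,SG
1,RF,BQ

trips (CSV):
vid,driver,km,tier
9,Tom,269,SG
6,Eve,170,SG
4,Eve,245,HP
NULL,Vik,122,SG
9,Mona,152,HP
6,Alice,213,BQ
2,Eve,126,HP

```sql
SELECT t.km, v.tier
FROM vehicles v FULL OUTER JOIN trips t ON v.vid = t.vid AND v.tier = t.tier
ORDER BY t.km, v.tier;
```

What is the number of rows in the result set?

FULL OUTER JOIN keeps every row from both sides; unmatched rows get NULL for the other side's columns.
Matching on v.vid = t.vid AND v.tier = t.tier. A NULL in a compared column never satisfies the condition.
Matched pairs: 0; unmatched v rows kept: 7; unmatched t rows kept: 7.
Total: 0 matched + 14 padded = 14 rows.

14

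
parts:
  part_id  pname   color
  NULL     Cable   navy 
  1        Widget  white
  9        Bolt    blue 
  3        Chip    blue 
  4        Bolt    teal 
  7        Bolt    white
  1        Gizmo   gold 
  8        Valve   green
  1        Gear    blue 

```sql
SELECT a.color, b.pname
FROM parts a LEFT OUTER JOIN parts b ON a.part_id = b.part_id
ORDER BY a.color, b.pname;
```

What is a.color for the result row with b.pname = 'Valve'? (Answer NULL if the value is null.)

green

LEFT JOIN keeps every row from `parts a`; unmatched rows get NULL for `parts b`'s columns.
Matching on a.part_id = b.part_id. A NULL in a compared column never satisfies the condition.
- a row (part_id=NULL): no match → kept, b columns NULL.
- a row (part_id=1): matches 3 b row(s) → 3 output row(s).
- a row (part_id=9): matches 1 b row(s) → 1 output row(s).
- a row (part_id=3): matches 1 b row(s) → 1 output row(s).
- a row (part_id=4): matches 1 b row(s) → 1 output row(s).
- a row (part_id=7): matches 1 b row(s) → 1 output row(s).
- a row (part_id=1): matches 3 b row(s) → 3 output row(s).
- a row (part_id=8): matches 1 b row(s) → 1 output row(s).
- a row (part_id=1): matches 3 b row(s) → 3 output row(s).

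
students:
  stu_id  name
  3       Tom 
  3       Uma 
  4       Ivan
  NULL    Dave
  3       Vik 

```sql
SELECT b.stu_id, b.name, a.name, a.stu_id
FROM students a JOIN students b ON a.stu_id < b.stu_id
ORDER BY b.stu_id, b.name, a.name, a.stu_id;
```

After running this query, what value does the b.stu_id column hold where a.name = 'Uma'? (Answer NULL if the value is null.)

INNER JOIN keeps only pairs where the ON condition holds.
Matching on a.stu_id < b.stu_id. A NULL in a compared column never satisfies the condition.
Matched pairs: 3.

4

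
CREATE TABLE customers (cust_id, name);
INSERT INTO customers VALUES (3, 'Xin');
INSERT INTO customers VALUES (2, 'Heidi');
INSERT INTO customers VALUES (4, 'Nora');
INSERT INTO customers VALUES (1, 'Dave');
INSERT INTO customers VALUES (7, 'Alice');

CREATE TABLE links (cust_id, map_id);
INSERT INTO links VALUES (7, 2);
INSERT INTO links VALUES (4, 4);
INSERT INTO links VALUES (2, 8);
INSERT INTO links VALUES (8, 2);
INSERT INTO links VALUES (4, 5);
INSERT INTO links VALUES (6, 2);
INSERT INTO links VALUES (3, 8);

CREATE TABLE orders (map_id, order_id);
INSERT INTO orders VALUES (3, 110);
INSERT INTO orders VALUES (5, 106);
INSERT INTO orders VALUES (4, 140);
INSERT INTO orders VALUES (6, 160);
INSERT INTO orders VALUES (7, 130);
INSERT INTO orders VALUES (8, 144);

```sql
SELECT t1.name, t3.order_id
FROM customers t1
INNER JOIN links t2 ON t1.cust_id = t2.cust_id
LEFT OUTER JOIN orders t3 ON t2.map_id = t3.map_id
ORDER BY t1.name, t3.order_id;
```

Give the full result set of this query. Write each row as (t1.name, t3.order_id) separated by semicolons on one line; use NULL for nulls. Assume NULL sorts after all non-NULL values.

(Alice, NULL); (Heidi, 144); (Nora, 106); (Nora, 140); (Xin, 144)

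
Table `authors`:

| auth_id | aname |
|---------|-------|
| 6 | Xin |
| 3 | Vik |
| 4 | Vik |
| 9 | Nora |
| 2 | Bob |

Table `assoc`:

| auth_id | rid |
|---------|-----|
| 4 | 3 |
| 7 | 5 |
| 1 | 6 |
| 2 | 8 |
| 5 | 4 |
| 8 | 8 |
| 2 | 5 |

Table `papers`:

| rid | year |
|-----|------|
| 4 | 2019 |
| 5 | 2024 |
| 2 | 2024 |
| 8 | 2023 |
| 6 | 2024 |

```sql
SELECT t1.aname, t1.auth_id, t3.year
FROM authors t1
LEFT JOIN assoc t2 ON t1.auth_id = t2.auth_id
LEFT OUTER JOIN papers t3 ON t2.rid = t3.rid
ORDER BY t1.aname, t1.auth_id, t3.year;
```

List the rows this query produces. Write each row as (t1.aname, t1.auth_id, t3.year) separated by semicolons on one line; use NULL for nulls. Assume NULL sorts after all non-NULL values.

(Bob, 2, 2023); (Bob, 2, 2024); (Nora, 9, NULL); (Vik, 3, NULL); (Vik, 4, NULL); (Xin, 6, NULL)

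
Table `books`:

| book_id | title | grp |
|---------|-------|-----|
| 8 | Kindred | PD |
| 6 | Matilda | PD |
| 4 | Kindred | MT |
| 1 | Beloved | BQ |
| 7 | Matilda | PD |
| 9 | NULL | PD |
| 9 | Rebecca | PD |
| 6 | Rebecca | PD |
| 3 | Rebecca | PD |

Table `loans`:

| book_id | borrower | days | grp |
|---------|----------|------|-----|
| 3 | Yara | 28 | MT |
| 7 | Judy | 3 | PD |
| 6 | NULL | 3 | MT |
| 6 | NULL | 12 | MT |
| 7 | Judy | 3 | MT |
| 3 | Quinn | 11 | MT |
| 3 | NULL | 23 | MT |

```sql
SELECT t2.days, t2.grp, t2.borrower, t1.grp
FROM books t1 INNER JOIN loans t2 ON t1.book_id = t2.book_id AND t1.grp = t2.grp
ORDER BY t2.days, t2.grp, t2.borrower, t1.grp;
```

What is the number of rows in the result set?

1

INNER JOIN keeps only pairs where the ON condition holds.
Matching on t1.book_id = t2.book_id AND t1.grp = t2.grp.
Matched pairs: 1.
Total: 1 rows.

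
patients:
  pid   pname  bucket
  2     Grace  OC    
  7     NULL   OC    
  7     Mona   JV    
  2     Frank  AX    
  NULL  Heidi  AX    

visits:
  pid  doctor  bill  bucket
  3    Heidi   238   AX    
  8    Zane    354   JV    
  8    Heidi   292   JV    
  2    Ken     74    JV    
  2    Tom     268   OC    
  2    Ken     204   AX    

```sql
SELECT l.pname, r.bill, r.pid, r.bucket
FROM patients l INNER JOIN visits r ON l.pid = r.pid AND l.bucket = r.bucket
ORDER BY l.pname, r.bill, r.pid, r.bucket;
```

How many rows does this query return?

INNER JOIN keeps only pairs where the ON condition holds.
Matching on l.pid = r.pid AND l.bucket = r.bucket. A NULL in a compared column never satisfies the condition.
- l (pid=2, bucket=OC) pairs with 1 row(s) of r.
- l (pid=7, bucket=OC) has no partner → excluded.
- l (pid=7, bucket=JV) has no partner → excluded.
- l (pid=2, bucket=AX) pairs with 1 row(s) of r.
- l (pid=NULL, bucket=AX) has no partner → excluded.
Total: 2 rows.

2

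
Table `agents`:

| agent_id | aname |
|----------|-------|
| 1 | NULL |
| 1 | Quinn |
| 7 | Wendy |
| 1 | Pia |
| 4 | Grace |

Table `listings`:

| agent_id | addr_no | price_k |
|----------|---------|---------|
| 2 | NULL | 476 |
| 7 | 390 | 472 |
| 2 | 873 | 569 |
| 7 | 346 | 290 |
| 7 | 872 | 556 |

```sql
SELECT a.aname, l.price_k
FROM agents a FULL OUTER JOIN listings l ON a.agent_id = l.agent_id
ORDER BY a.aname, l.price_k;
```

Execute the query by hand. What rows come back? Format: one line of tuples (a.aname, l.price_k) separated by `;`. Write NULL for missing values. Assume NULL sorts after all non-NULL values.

(Grace, NULL); (Pia, NULL); (Quinn, NULL); (Wendy, 290); (Wendy, 472); (Wendy, 556); (NULL, 476); (NULL, 569); (NULL, NULL)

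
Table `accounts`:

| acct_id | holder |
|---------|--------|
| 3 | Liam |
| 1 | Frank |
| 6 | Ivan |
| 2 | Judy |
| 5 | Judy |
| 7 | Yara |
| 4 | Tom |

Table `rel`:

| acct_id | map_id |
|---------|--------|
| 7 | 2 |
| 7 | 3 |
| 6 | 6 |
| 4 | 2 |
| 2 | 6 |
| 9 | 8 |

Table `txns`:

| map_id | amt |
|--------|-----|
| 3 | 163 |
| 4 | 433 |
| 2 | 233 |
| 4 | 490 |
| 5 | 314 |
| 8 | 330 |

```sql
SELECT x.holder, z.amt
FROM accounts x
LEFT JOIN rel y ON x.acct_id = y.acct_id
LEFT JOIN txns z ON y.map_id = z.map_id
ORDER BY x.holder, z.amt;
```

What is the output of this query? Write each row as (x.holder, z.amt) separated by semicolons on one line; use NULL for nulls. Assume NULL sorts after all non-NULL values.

Step 1 — x LEFT JOIN y on acct_id → 8 row(s).
Then LEFT JOIN `txns z` on map_id: each of those 8 rows is kept; rows whose y.map_id has no match in z get NULL for z's columns.

(Frank, NULL); (Ivan, NULL); (Judy, NULL); (Judy, NULL); (Liam, NULL); (Tom, 233); (Yara, 163); (Yara, 233)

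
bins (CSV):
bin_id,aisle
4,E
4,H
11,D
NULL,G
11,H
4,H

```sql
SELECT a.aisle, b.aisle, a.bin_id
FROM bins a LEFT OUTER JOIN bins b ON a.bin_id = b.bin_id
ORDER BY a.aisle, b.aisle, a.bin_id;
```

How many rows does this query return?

14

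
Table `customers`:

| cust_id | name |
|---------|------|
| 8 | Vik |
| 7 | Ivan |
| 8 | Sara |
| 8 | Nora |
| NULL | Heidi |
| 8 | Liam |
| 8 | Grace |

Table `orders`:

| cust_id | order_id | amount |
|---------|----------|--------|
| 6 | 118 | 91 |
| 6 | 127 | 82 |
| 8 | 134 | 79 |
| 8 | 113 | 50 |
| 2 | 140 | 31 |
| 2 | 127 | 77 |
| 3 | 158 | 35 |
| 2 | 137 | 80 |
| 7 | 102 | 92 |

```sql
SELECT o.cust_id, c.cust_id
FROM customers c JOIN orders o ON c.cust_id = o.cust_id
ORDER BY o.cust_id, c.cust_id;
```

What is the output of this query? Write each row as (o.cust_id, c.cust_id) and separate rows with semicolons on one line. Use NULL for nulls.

INNER JOIN keeps only pairs where the ON condition holds.
Matching on c.cust_id = o.cust_id. A NULL in a compared column never satisfies the condition.
- c (cust_id=8) pairs with 2 row(s) of o.
- c (cust_id=7) pairs with 1 row(s) of o.
- c (cust_id=8) pairs with 2 row(s) of o.
- c (cust_id=8) pairs with 2 row(s) of o.
- c (cust_id=NULL) has no partner → excluded.
- c (cust_id=8) pairs with 2 row(s) of o.
- c (cust_id=8) pairs with 2 row(s) of o.

(7, 7); (8, 8); (8, 8); (8, 8); (8, 8); (8, 8); (8, 8); (8, 8); (8, 8); (8, 8); (8, 8)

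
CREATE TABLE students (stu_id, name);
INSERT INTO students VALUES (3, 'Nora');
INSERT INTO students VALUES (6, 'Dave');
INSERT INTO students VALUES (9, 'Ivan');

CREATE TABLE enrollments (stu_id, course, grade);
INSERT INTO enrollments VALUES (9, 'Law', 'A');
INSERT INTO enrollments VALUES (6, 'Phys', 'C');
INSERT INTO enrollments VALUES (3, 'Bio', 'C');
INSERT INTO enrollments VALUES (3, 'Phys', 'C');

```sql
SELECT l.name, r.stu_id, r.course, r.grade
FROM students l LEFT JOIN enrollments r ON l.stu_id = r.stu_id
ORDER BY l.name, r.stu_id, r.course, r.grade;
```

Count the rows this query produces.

LEFT JOIN keeps every row from `students`; unmatched rows get NULL for `enrollments`'s columns.
Matching on l.stu_id = r.stu_id.
- stu_id=3: 2 matching r row(s), so 2 row(s) emitted.
- stu_id=6: 1 matching r row(s), so 1 row(s) emitted.
- stu_id=9: 1 matching r row(s), so 1 row(s) emitted.
Total: 4 rows.

4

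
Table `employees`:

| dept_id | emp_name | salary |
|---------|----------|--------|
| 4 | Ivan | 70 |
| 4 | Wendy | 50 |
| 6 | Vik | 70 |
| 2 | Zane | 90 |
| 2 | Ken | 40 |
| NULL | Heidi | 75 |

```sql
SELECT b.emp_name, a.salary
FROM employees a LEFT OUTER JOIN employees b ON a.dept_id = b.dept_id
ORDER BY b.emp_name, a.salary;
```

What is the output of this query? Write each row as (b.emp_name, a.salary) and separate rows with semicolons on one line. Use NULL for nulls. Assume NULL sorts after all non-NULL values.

LEFT JOIN keeps every row from `employees a`; unmatched rows get NULL for `employees b`'s columns.
Matching on a.dept_id = b.dept_id. A NULL in a compared column never satisfies the condition.
- dept_id=4: 2 matching b row(s), so 2 row(s) emitted.
- dept_id=4: 2 matching b row(s), so 2 row(s) emitted.
- dept_id=6: 1 matching b row(s), so 1 row(s) emitted.
- dept_id=2: 2 matching b row(s), so 2 row(s) emitted.
- dept_id=2: 2 matching b row(s), so 2 row(s) emitted.
- dept_id=NULL: no b row matches, row kept with b columns NULL.
After projecting and ordering:
b.emp_name | a.salary
Ivan | 50
Ivan | 70
Ken | 40
Ken | 90
Vik | 70
Wendy | 50
Wendy | 70
Zane | 40
Zane | 90
NULL | 75

(Ivan, 50); (Ivan, 70); (Ken, 40); (Ken, 90); (Vik, 70); (Wendy, 50); (Wendy, 70); (Zane, 40); (Zane, 90); (NULL, 75)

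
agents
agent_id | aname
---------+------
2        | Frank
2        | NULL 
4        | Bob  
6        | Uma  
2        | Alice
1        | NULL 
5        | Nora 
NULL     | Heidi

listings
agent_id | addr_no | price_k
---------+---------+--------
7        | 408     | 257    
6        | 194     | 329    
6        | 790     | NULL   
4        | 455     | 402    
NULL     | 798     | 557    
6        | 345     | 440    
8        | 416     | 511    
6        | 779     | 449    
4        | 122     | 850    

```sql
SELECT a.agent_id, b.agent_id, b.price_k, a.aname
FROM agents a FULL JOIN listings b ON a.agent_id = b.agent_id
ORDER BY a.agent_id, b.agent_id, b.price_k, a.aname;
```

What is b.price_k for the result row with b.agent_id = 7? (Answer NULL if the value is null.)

257

FULL OUTER JOIN keeps every row from both sides; unmatched rows get NULL for the other side's columns.
Matching on a.agent_id = b.agent_id. A NULL in a compared column never satisfies the condition.
- a row (agent_id=2): no match → kept, b columns NULL.
- a row (agent_id=2): no match → kept, b columns NULL.
- a row (agent_id=4): matches 2 b row(s) → 2 output row(s).
- a row (agent_id=6): matches 4 b row(s) → 4 output row(s).
- a row (agent_id=2): no match → kept, b columns NULL.
- a row (agent_id=1): no match → kept, b columns NULL.
- a row (agent_id=5): no match → kept, b columns NULL.
- a row (agent_id=NULL): no match → kept, b columns NULL.
- 3 row(s) from b found no a partner → padded with NULL.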